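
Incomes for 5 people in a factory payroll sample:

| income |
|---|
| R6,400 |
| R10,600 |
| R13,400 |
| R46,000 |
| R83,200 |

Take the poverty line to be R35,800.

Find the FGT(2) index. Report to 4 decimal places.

Incomes under z: R6,400, R10,600, R13,400 (q = 3 of N = 5).
Shortfall ratios: (35800−6400)/35800 = 0.8212; (35800−10600)/35800 = 0.7039; (35800−13400)/35800 = 0.6257.
Squared: 0.6744; 0.4955; 0.3915.
Sum = 1.561406; P₂ = 1.561406 / 5 = 0.3123.

0.3123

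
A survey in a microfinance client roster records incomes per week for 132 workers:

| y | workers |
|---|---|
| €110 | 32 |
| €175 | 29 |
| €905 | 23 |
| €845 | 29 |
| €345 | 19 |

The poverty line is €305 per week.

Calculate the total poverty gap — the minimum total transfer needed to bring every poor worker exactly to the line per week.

€10,010

Incomes under z: 32×€110, 29×€175 (q = 61 of N = 132).
Individual gaps: 32×(305−110) = 6240; 29×(305−175) = 3770.
Aggregate gap = €10,010.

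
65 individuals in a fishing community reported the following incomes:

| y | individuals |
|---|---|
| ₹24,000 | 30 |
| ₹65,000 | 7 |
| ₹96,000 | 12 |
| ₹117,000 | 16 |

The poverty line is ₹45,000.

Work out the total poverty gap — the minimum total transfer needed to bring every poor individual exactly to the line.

Poor units: 30×₹24,000 (q = 30 of N = 65).
Individual gaps: 30×(45000−24000) = 630000.
Aggregate gap = ₹630,000.

₹630,000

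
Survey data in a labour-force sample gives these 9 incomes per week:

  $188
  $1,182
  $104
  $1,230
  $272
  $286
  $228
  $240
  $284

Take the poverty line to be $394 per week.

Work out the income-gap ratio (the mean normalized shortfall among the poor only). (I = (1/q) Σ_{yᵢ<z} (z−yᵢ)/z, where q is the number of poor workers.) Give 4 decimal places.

Poor units: $104, $188, $228, $240, $272, $284, $286 (q = 7 of N = 9).
Relative gaps: 0.7360, 0.5228, 0.4213, 0.3909, 0.3096, 0.2792, 0.2741; sum = 2.934010.
I averages over the q = 7 poor units only: 2.934010 / 7 = 0.4191.

0.4191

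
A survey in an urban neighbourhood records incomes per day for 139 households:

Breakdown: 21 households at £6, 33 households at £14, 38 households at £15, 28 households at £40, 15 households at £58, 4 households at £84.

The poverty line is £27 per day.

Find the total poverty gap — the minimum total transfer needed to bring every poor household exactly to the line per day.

Below z: 21×£6, 33×£14, 38×£15 (q = 92 of N = 139).
Individual gaps: 21×(27−6) = 441; 33×(27−14) = 429; 38×(27−15) = 456.
Aggregate gap = £1,326.

£1,326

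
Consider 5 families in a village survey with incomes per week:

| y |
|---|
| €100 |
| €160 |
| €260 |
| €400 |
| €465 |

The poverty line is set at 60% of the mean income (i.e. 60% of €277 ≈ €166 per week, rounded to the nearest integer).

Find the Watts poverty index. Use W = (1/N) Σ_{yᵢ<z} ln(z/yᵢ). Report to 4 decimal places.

Incomes under z: €100, €160 (q = 2 of N = 5).
ln(z/y) terms: ln(166/100) = 0.5068; ln(166/160) = 0.0368.
W = 0.543632 / 5 = 0.1087.

0.1087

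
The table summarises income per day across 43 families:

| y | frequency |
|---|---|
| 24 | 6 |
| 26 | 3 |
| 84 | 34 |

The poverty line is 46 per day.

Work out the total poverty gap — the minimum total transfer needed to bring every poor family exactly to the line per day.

Below the line: 6×24, 3×26 (q = 9 of N = 43).
Individual gaps: 6×(46−24) = 132; 3×(46−26) = 60.
Aggregate gap = 192.

192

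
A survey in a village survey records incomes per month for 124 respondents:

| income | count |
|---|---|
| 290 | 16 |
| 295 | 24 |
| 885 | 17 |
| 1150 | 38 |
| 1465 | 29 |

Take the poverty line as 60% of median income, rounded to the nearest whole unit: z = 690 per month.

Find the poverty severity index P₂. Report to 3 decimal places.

Below the line: 16×290, 24×295 (q = 40 of N = 124).
Normalized shortfalls: (690−290)/690 = 0.5797 (×16); (690−295)/690 = 0.5725 (×24).
Squared: 0.3361 (×16); 0.3277 (×24).
Sum = 13.242176; P₂ = 13.242176 / 124 = 0.107.

0.107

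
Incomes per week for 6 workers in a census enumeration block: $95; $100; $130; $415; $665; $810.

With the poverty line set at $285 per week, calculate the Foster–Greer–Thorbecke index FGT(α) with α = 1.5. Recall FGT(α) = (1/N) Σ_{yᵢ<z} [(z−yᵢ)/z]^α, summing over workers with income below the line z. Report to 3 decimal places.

0.245

Poor units: $95, $100, $130 (q = 3 of N = 6).
Gap ratios (z−y)/z: (285−95)/285 = 0.6667; (285−100)/285 = 0.6491; (285−130)/285 = 0.5439.
Raised to α = 1.5: 0.54433; 0.52299; 0.40108.
Sum = 1.468397; FGT(1.5) = 1.468397 / 6 = 0.245.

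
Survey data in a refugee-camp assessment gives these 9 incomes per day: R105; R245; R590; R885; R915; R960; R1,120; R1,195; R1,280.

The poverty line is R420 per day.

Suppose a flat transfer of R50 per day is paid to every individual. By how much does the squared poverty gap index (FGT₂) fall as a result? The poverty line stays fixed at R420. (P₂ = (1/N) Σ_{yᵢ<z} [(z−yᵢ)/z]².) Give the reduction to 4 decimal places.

0.0277

Before: below the line — R105, R245; squared poverty gap index (FGT₂) = 0.081790.
After the R50 transfer: below the line — R155, R295; squared poverty gap index (FGT₂) = 0.054075.
Reduction = 0.081790 − 0.054075 = 0.0277.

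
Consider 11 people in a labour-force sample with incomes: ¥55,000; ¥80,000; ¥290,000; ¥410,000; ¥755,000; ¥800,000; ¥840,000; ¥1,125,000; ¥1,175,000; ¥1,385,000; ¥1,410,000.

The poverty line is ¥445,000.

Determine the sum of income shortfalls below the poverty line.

¥945,000

Below z: ¥55,000, ¥80,000, ¥290,000, ¥410,000 (q = 4 of N = 11).
Individual gaps: 445000−55000 = 390000; 445000−80000 = 365000; 445000−290000 = 155000; 445000−410000 = 35000.
Aggregate gap = ¥945,000.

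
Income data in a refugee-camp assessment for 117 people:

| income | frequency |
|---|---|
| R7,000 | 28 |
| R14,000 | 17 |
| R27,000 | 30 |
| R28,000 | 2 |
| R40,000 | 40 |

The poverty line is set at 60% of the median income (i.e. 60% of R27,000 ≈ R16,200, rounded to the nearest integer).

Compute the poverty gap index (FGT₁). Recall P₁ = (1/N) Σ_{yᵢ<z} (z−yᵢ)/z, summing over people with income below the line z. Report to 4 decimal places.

Poor units: 28×R7,000, 17×R14,000 (q = 45 of N = 117).
Relative gaps: (16200−7000)/16200 = 0.5679 (×28); (16200−14000)/16200 = 0.1358 (×17).
Sum of shortfalls = 18.209877; P₁ averages over all N: 18.209877 / 117 = 0.1556.

0.1556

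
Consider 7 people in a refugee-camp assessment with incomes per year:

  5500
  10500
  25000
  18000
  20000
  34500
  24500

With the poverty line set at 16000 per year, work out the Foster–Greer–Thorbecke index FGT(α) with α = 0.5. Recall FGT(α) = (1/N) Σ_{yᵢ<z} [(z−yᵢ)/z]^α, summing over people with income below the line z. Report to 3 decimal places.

0.199

Incomes under z: 5500, 10500 (q = 2 of N = 7).
Gap ratios (z−y)/z: (16000−5500)/16000 = 0.6562; (16000−10500)/16000 = 0.3438.
Raised to α = 0.5: 0.81009; 0.58630.
Sum = 1.396395; FGT(0.5) = 1.396395 / 7 = 0.199.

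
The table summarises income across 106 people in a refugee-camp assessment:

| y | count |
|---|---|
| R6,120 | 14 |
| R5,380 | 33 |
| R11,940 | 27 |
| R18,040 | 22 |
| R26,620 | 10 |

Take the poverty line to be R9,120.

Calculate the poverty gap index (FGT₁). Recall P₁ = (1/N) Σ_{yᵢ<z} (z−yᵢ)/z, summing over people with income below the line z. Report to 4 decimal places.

0.1711

Incomes under z: 33×R5,380, 14×R6,120 (q = 47 of N = 106).
Normalized shortfalls: (9120−5380)/9120 = 0.4101 (×33); (9120−6120)/9120 = 0.3289 (×14).
Σ = 18.138158. Dividing by the full population N = 106 gives P₁ = 0.1711.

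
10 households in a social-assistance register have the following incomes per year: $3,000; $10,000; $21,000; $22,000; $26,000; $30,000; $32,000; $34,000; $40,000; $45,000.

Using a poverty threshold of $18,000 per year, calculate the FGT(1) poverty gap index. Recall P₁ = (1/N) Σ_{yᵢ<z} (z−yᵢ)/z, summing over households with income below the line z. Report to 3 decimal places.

0.128

Below z: $3,000, $10,000 (q = 2 of N = 10).
Gap ratios (z−y)/z: (18000−3000)/18000 = 0.8333; (18000−10000)/18000 = 0.4444.
Sum of shortfalls = 1.277778; P₁ averages over all N: 1.277778 / 10 = 0.128.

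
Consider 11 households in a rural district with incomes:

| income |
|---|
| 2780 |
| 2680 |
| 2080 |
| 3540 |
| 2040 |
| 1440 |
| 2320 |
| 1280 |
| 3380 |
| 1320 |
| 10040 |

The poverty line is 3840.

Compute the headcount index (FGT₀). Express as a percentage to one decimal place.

10 of the 11 households have income below 3840.
H = 10/11 = 90.9%.

90.9%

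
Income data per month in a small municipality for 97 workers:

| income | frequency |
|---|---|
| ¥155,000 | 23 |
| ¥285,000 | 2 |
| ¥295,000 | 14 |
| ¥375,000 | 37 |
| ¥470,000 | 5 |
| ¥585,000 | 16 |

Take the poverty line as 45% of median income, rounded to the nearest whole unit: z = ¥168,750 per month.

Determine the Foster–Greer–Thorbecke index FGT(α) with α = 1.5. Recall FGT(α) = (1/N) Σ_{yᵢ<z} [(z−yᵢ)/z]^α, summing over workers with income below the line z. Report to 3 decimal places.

Below z: 23×¥155,000 (q = 23 of N = 97).
Shortfall ratios: (168750−155000)/168750 = 0.0815 (×23).
Raised to α = 1.5: 0.02326 (×23).
Sum = 0.534954; FGT(1.5) = 0.534954 / 97 = 0.006.

0.006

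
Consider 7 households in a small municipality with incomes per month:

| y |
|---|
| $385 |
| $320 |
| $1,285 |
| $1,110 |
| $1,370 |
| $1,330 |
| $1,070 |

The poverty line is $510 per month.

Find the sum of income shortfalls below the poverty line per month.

Below z: $320, $385 (q = 2 of N = 7).
Individual gaps: 510−320 = 190; 510−385 = 125.
Aggregate gap = $315.

$315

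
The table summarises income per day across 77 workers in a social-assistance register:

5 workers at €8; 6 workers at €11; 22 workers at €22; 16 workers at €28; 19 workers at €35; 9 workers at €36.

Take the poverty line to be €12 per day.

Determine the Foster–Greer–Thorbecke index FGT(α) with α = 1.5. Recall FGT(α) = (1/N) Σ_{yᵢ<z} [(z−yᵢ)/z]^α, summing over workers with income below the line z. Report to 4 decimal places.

Below z: 5×€8, 6×€11 (q = 11 of N = 77).
Gap ratios (z−y)/z: (12−8)/12 = 0.3333 (×5); (12−11)/12 = 0.0833 (×6).
Raised to α = 1.5: 0.19245 (×5); 0.02406 (×6).
Sum = 1.106588; FGT(1.5) = 1.106588 / 77 = 0.0144.

0.0144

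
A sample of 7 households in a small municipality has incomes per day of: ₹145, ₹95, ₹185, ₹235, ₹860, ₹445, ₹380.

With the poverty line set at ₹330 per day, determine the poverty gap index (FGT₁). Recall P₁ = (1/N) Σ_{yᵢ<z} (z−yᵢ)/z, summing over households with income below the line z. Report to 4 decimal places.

0.2857

Incomes under z: ₹95, ₹145, ₹185, ₹235 (q = 4 of N = 7).
Shortfall ratios: (330−95)/330 = 0.7121; (330−145)/330 = 0.5606; (330−185)/330 = 0.4394; (330−235)/330 = 0.2879.
Σ = 2.000000. Dividing by the full population N = 7 gives P₁ = 0.2857.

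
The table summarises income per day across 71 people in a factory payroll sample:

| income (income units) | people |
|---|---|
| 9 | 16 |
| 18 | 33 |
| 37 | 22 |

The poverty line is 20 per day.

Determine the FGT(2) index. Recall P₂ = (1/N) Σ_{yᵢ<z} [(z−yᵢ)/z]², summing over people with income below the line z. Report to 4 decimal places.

0.0728

Below z: 16×9, 33×18 (q = 49 of N = 71).
Gap ratios (z−y)/z: (20−9)/20 = 0.5500 (×16); (20−18)/20 = 0.1000 (×33).
Squared: 0.3025 (×16); 0.0100 (×33).
Sum = 5.170000; P₂ = 5.170000 / 71 = 0.0728.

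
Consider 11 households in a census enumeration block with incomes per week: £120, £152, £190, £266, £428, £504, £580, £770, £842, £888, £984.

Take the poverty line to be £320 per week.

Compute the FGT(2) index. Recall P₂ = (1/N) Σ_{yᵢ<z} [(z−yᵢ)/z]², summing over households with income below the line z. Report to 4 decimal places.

0.0782

Below z: £120, £152, £190, £266 (q = 4 of N = 11).
Relative gaps: (320−120)/320 = 0.6250; (320−152)/320 = 0.5250; (320−190)/320 = 0.4062; (320−266)/320 = 0.1688.
Squared: 0.3906; 0.2756; 0.1650; 0.0285.
Sum = 0.859766; P₂ = 0.859766 / 11 = 0.0782.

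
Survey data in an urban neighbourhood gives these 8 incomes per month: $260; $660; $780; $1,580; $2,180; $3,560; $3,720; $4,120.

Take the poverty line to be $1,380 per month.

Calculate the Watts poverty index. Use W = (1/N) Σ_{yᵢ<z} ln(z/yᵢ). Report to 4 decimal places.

0.3722

Below the line: $260, $660, $780 (q = 3 of N = 8).
Log shortfalls: ln(1380/260) = 1.6692; ln(1380/660) = 0.7376; ln(1380/780) = 0.5705.
W = 2.977301 / 8 = 0.3722.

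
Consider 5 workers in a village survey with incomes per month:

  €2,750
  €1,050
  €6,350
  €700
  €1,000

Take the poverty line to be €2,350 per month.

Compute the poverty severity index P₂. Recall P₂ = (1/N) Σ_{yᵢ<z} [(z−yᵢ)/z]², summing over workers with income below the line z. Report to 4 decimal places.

Poor units: €700, €1,000, €1,050 (q = 3 of N = 5).
Gap ratios (z−y)/z: (2350−700)/2350 = 0.7021; (2350−1000)/2350 = 0.5745; (2350−1050)/2350 = 0.5532.
Squared: 0.4930; 0.3300; 0.3060.
Sum = 1.129018; P₂ = 1.129018 / 5 = 0.2258.

0.2258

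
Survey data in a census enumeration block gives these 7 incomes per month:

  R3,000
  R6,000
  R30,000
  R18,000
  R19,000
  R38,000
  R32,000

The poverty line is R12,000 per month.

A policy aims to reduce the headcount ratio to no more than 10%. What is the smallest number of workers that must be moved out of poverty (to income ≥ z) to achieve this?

2

Currently q = 2 of N = 7 are below the line (H = 0.286).
A headcount ratio of at most 10% allows at most ⌊0.10 × 7⌋ = 0 poor workers.
So at least 2 − 0 = 2 must be lifted.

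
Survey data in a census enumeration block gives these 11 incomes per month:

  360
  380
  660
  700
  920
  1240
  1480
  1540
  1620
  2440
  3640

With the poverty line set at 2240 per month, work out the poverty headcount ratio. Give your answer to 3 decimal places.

9 of the 11 individuals have income below 2240.
H = 9/11 = 0.818.

0.818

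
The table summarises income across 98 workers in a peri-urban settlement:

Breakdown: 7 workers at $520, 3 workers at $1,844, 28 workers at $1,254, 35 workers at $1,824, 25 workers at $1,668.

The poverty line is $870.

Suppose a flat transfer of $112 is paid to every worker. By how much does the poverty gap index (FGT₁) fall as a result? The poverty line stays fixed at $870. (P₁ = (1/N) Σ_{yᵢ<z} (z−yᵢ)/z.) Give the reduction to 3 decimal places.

Before: below the line — 7×$520; poverty gap index (FGT₁) = 0.02874.
After the $112 transfer: below the line — 7×$632; poverty gap index (FGT₁) = 0.01954.
Reduction = 0.02874 − 0.01954 = 0.009.

0.009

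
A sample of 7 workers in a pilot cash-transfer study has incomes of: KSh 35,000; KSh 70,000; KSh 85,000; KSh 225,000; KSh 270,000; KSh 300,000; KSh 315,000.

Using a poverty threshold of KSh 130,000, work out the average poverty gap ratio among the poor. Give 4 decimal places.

Incomes under z: KSh 35,000, KSh 70,000, KSh 85,000 (q = 3 of N = 7).
Shortfall ratios (z−y)/z: 0.7308, 0.4615, 0.3462; sum = 1.538462.
The income-gap ratio divides by q (the poor only): 1.538462 / 3 = 0.5128.

0.5128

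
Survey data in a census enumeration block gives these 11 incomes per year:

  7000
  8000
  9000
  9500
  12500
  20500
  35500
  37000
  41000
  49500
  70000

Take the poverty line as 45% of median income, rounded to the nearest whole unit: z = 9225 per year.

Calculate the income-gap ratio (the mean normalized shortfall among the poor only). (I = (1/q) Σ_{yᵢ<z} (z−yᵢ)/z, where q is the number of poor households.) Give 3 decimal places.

0.133

Below the line: 7000, 8000, 9000 (q = 3 of N = 11).
Relative gaps: 0.2412, 0.1328, 0.0244; sum = 0.398374.
The income-gap ratio divides by q (the poor only): 0.398374 / 3 = 0.133.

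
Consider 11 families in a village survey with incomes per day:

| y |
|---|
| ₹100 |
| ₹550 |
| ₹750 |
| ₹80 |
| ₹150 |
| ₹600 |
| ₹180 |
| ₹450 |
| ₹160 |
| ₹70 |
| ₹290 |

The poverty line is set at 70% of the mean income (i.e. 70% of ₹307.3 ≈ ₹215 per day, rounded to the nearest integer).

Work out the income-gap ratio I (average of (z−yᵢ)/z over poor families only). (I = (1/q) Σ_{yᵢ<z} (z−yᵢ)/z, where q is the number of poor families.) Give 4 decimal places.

Below z: ₹70, ₹80, ₹100, ₹150, ₹160, ₹180 (q = 6 of N = 11).
Relative gaps: 0.6744, 0.6279, 0.5349, 0.3023, 0.2558, 0.1628; sum = 2.558140.
The income-gap ratio divides by q (the poor only): 2.558140 / 6 = 0.4264.

0.4264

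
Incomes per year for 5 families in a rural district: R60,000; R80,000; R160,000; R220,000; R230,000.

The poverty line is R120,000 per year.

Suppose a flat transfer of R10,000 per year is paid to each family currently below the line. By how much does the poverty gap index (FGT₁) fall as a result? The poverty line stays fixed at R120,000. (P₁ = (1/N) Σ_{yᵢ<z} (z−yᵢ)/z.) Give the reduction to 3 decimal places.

0.033

Before: below the line — R60,000, R80,000; poverty gap index (FGT₁) = 0.16667.
After the R10,000 transfer: below the line — R70,000, R90,000; poverty gap index (FGT₁) = 0.13333.
Reduction = 0.16667 − 0.13333 = 0.033.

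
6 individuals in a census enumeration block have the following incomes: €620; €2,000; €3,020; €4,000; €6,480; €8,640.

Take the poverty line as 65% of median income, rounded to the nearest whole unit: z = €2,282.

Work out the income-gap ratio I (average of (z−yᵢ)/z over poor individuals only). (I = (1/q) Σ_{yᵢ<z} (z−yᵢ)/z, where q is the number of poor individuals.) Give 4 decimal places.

Below z: €620, €2,000 (q = 2 of N = 6).
Relative gaps: 0.7283, 0.1236; sum = 0.851884.
The income-gap ratio divides by q (the poor only): 0.851884 / 2 = 0.4259.

0.4259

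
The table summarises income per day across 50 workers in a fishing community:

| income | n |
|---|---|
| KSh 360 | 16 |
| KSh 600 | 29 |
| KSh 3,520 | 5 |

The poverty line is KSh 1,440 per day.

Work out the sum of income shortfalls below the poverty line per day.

Incomes under z: 16×KSh 360, 29×KSh 600 (q = 45 of N = 50).
Individual gaps: 16×(1440−360) = 17280; 29×(1440−600) = 24360.
Aggregate gap = KSh 41,640.

KSh 41,640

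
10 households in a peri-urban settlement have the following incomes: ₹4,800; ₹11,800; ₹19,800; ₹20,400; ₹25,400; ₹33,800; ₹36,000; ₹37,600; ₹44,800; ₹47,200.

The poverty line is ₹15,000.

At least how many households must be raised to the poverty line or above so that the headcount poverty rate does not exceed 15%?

1

Currently q = 2 of N = 10 are below the line (H = 0.200).
A headcount ratio of at most 15% allows at most ⌊0.15 × 10⌋ = 1 poor households.
So at least 2 − 1 = 1 must be lifted.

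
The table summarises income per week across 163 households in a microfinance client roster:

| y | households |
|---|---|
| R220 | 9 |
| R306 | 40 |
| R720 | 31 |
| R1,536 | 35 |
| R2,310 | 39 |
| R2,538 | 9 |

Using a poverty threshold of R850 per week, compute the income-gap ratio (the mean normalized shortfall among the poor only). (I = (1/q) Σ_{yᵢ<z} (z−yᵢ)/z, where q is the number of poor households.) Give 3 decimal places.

0.463

Poor units: 9×R220, 40×R306, 31×R720 (q = 80 of N = 163).
Relative gaps: 0.7412 (×9), 0.6400 (×40), 0.1529 (×31); sum = 37.011765.
I averages over the q = 80 poor units only: 37.011765 / 80 = 0.463.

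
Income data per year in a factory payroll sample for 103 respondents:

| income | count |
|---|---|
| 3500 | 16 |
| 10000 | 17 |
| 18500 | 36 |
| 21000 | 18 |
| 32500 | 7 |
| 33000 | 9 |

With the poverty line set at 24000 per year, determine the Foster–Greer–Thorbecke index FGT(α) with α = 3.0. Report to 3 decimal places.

Incomes under z: 16×3500, 17×10000, 36×18500, 18×21000 (q = 87 of N = 103).
Relative gaps: (24000−3500)/24000 = 0.8542 (×16); (24000−10000)/24000 = 0.5833 (×17); (24000−18500)/24000 = 0.2292 (×36); (24000−21000)/24000 = 0.1250 (×18).
Raised to α = 3.0: 0.62320 (×16); 0.19850 (×17); 0.01204 (×36); 0.00195 (×18).
Sum = 13.814055; FGT(3.0) = 13.814055 / 103 = 0.134.

0.134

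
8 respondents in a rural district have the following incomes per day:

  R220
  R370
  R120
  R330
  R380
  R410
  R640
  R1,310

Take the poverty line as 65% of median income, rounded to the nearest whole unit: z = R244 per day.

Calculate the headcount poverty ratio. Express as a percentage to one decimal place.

2 of the 8 respondents have income below R244.
H = 2/8 = 25.0%.

25.0%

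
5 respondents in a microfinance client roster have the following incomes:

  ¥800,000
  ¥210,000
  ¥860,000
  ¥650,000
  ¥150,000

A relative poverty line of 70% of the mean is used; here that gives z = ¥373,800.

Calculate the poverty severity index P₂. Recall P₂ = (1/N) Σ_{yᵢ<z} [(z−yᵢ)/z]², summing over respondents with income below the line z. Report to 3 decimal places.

Below the line: ¥150,000, ¥210,000 (q = 2 of N = 5).
Gap ratios (z−y)/z: (373800−150000)/373800 = 0.5987; (373800−210000)/373800 = 0.4382.
Squared: 0.3585; 0.1920.
Sum = 0.550482; P₂ = 0.550482 / 5 = 0.110.

0.110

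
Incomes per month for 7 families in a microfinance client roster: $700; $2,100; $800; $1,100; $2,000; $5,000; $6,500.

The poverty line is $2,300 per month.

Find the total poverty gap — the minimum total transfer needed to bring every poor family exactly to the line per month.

$4,800

Below z: $700, $800, $1,100, $2,000, $2,100 (q = 5 of N = 7).
Individual gaps: 2300−700 = 1600; 2300−800 = 1500; 2300−1100 = 1200; 2300−2000 = 300; 2300−2100 = 200.
Aggregate gap = $4,800.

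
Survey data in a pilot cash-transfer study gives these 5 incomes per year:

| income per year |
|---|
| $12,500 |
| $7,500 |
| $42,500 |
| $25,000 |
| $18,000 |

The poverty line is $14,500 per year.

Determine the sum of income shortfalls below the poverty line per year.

Poor units: $7,500, $12,500 (q = 2 of N = 5).
Individual gaps: 14500−7500 = 7000; 14500−12500 = 2000.
Aggregate gap = $9,000.

$9,000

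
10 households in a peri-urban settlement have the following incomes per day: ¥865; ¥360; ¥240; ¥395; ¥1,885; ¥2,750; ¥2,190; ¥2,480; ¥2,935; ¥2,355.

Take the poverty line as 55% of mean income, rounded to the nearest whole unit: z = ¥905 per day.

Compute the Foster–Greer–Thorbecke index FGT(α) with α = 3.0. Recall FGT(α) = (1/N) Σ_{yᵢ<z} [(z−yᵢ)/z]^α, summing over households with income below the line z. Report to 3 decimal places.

0.079

Incomes under z: ¥240, ¥360, ¥395, ¥865 (q = 4 of N = 10).
Shortfall ratios: (905−240)/905 = 0.7348; (905−360)/905 = 0.6022; (905−395)/905 = 0.5635; (905−865)/905 = 0.0442.
Raised to α = 3.0: 0.39675; 0.21840; 0.17896; 0.00009.
Sum = 0.794198; FGT(3.0) = 0.794198 / 10 = 0.079.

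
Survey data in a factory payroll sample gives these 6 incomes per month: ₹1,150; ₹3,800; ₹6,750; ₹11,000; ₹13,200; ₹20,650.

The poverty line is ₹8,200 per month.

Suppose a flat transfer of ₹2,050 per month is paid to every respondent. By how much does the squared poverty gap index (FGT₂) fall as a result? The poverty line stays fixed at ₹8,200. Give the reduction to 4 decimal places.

Before: below the line — ₹1,150, ₹3,800, ₹6,750; squared poverty gap index (FGT₂) = 0.176395.
After the ₹2,050 transfer: below the line — ₹3,200, ₹5,850; squared poverty gap index (FGT₂) = 0.075656.
Reduction = 0.176395 − 0.075656 = 0.1007.

0.1007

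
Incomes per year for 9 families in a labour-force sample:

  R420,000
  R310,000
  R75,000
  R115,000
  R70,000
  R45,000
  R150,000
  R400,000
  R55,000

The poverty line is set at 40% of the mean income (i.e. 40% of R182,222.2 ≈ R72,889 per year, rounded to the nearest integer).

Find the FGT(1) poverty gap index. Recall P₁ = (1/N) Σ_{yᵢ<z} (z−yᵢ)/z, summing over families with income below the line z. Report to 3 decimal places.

Below z: R45,000, R55,000, R70,000 (q = 3 of N = 9).
Gap ratios (z−y)/z: (72889−45000)/72889 = 0.3826; (72889−55000)/72889 = 0.2454; (72889−70000)/72889 = 0.0396.
Σ = 0.667686. Dividing by the full population N = 9 gives P₁ = 0.074.

0.074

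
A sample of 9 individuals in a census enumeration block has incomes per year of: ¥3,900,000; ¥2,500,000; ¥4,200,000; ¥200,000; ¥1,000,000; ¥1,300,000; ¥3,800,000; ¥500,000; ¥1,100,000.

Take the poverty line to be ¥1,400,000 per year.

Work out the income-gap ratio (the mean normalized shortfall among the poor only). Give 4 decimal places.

Incomes under z: ¥200,000, ¥500,000, ¥1,000,000, ¥1,100,000, ¥1,300,000 (q = 5 of N = 9).
Relative gaps: 0.8571, 0.6429, 0.2857, 0.2143, 0.0714; sum = 2.071429.
The income-gap ratio divides by q (the poor only): 2.071429 / 5 = 0.4143.

0.4143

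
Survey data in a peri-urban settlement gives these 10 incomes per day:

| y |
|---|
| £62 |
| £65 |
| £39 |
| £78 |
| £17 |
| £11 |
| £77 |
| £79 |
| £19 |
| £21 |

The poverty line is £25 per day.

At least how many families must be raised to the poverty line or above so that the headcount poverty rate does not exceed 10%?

4 of the 10 families are poor, so H = 4/10 = 0.400.
A headcount ratio of at most 10% allows at most ⌊0.10 × 10⌋ = 1 poor families.
So at least 4 − 1 = 3 must be lifted.

3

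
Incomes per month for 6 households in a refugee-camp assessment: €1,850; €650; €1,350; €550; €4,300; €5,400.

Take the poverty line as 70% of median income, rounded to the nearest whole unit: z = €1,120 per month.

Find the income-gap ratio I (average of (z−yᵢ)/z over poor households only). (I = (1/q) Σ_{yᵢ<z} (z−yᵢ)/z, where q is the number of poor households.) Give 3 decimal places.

Incomes under z: €550, €650 (q = 2 of N = 6).
Shortfall ratios (z−y)/z: 0.5089, 0.4196; sum = 0.928571.
I averages over the q = 2 poor units only: 0.928571 / 2 = 0.464.

0.464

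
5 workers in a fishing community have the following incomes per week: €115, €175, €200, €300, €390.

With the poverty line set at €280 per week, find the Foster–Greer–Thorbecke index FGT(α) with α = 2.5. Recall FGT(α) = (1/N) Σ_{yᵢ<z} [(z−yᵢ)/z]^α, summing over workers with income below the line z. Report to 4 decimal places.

0.0793

Below the line: €115, €175, €200 (q = 3 of N = 5).
Shortfall ratios: (280−115)/280 = 0.5893; (280−175)/280 = 0.3750; (280−200)/280 = 0.2857.
Raised to α = 2.5: 0.26657; 0.08611; 0.04363.
Sum = 0.396322; FGT(2.5) = 0.396322 / 5 = 0.0793.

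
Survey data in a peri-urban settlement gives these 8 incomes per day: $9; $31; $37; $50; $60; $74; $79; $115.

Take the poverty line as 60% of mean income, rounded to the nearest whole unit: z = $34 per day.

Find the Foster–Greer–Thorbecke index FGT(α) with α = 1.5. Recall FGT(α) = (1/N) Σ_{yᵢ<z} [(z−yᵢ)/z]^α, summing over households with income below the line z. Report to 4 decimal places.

0.0821

Poor units: $9, $31 (q = 2 of N = 8).
Shortfall ratios: (34−9)/34 = 0.7353; (34−31)/34 = 0.0882.
Raised to α = 1.5: 0.63051; 0.02621.
Sum = 0.656719; FGT(1.5) = 0.656719 / 8 = 0.0821.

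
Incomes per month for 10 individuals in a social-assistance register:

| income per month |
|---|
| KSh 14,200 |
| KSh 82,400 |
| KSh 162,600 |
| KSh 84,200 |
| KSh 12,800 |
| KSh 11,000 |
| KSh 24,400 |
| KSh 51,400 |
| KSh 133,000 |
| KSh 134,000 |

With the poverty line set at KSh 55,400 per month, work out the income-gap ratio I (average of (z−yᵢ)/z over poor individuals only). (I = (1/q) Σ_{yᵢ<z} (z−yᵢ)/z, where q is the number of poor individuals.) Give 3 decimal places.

Below the line: KSh 11,000, KSh 12,800, KSh 14,200, KSh 24,400, KSh 51,400 (q = 5 of N = 10).
Relative gaps: 0.8014, 0.7690, 0.7437, 0.5596, 0.0722; sum = 2.945848.
I averages over the q = 5 poor units only: 2.945848 / 5 = 0.589.

0.589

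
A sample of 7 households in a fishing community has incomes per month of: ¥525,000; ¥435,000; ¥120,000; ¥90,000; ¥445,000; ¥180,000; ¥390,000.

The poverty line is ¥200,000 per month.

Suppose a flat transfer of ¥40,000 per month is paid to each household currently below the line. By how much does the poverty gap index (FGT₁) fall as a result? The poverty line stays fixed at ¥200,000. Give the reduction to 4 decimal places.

Before: below the line — ¥90,000, ¥120,000, ¥180,000; poverty gap index (FGT₁) = 0.150000.
After the ¥40,000 transfer: below the line — ¥130,000, ¥160,000; poverty gap index (FGT₁) = 0.078571.
Reduction = 0.150000 − 0.078571 = 0.0714.

0.0714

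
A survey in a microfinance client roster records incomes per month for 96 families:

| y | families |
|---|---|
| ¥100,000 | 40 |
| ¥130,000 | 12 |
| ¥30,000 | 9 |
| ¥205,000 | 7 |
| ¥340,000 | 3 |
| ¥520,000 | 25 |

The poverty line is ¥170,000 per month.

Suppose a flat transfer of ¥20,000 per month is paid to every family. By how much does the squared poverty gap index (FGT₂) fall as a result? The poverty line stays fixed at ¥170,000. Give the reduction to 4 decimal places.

0.0567

Before: below the line — 9×¥30,000, 40×¥100,000, 12×¥130,000; squared poverty gap index (FGT₂) = 0.141148.
After the ¥20,000 transfer: below the line — 9×¥50,000, 40×¥120,000, 12×¥150,000; squared poverty gap index (FGT₂) = 0.084487.
Reduction = 0.141148 − 0.084487 = 0.0567.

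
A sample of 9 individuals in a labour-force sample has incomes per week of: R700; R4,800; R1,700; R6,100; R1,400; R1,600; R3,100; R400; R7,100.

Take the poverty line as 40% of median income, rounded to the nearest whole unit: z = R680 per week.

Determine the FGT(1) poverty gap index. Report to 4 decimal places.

Poor units: R400 (q = 1 of N = 9).
Gap ratios (z−y)/z: (680−400)/680 = 0.4118.
Σ = 0.411765. Dividing by the full population N = 9 gives P₁ = 0.0458.

0.0458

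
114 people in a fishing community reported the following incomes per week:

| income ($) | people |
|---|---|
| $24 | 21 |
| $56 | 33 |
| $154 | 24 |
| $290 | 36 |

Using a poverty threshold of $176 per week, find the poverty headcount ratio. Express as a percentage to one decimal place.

78 of the 114 people have income below $176.
H = 78/114 = 68.4%.

68.4%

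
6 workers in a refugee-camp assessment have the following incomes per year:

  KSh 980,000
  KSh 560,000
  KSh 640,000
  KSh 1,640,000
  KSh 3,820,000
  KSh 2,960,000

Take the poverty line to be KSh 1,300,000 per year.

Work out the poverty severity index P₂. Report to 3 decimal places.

0.107

Below z: KSh 560,000, KSh 640,000, KSh 980,000 (q = 3 of N = 6).
Relative gaps: (1300000−560000)/1300000 = 0.5692; (1300000−640000)/1300000 = 0.5077; (1300000−980000)/1300000 = 0.2462.
Squared: 0.3240; 0.2578; 0.0606.
Sum = 0.642367; P₂ = 0.642367 / 6 = 0.107.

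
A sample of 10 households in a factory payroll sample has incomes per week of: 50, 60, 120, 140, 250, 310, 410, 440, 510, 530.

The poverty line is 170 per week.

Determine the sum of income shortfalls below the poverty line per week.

310

Poor units: 50, 60, 120, 140 (q = 4 of N = 10).
Individual gaps: 170−50 = 120; 170−60 = 110; 170−120 = 50; 170−140 = 30.
Aggregate gap = 310.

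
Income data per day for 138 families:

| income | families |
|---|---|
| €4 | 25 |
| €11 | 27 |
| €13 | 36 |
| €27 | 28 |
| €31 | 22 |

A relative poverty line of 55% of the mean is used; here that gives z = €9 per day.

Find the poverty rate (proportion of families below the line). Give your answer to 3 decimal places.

25 of the 138 families have income below €9.
H = 25/138 = 0.181.

0.181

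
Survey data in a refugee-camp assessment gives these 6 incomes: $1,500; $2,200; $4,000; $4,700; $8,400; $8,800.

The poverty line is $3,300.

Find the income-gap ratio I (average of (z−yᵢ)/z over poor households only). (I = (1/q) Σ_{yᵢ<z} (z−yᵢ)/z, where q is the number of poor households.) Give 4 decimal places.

0.4394

Below the line: $1,500, $2,200 (q = 2 of N = 6).
Relative gaps: 0.5455, 0.3333; sum = 0.878788.
I averages over the q = 2 poor units only: 0.878788 / 2 = 0.4394.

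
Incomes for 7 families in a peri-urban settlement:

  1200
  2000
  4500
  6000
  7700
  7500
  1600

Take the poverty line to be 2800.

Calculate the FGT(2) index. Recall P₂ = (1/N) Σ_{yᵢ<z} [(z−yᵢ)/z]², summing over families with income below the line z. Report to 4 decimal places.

0.0845

Below z: 1200, 1600, 2000 (q = 3 of N = 7).
Gap ratios (z−y)/z: (2800−1200)/2800 = 0.5714; (2800−1600)/2800 = 0.4286; (2800−2000)/2800 = 0.2857.
Squared: 0.3265; 0.1837; 0.0816.
Sum = 0.591837; P₂ = 0.591837 / 7 = 0.0845.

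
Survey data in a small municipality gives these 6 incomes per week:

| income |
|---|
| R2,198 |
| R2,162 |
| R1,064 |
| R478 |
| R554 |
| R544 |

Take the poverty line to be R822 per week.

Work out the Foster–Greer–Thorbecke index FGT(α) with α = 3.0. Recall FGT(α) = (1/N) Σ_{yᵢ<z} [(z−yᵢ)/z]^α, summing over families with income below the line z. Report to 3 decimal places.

Incomes under z: R478, R544, R554 (q = 3 of N = 6).
Normalized shortfalls: (822−478)/822 = 0.4185; (822−544)/822 = 0.3382; (822−554)/822 = 0.3260.
Raised to α = 3.0: 0.07329; 0.03868; 0.03466.
Sum = 0.146632; FGT(3.0) = 0.146632 / 6 = 0.024.

0.024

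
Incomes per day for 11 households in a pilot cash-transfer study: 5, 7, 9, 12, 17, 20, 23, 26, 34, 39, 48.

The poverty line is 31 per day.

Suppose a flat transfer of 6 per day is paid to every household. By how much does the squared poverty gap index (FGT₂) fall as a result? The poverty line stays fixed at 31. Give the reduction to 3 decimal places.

Before: below the line — 5, 7, 9, 12, 17, 20, 23, 26; squared poverty gap index (FGT₂) = 0.23678.
After the 6 transfer: below the line — 11, 13, 15, 18, 23, 26, 29; squared poverty gap index (FGT₂) = 0.11749.
Reduction = 0.23678 − 0.11749 = 0.119.

0.119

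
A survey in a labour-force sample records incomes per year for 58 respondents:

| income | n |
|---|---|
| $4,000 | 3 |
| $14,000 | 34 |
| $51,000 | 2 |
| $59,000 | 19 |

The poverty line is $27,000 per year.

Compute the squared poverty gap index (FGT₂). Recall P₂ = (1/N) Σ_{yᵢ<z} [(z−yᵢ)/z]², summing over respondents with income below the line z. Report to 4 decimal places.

Poor units: 3×$4,000, 34×$14,000 (q = 37 of N = 58).
Relative gaps: (27000−4000)/27000 = 0.8519 (×3); (27000−14000)/27000 = 0.4815 (×34).
Squared: 0.7257 (×3); 0.2318 (×34).
Sum = 10.058985; P₂ = 10.058985 / 58 = 0.1734.

0.1734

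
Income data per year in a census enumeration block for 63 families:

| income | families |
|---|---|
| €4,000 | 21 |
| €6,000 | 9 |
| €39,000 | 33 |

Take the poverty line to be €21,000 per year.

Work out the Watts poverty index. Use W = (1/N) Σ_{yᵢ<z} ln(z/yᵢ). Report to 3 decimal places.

0.732

Poor units: 21×€4,000, 9×€6,000 (q = 30 of N = 63).
Log shortfalls: ln(21000/4000) = 1.6582 (×21); ln(21000/6000) = 1.2528 (×9).
W = 46.097656 / 63 = 0.732.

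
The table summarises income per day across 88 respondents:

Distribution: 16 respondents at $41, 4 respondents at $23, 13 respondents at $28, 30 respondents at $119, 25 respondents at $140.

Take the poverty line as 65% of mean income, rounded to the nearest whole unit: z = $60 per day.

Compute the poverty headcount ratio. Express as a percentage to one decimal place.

37.5%

33 of the 88 respondents have income below $60.
H = 33/88 = 37.5%.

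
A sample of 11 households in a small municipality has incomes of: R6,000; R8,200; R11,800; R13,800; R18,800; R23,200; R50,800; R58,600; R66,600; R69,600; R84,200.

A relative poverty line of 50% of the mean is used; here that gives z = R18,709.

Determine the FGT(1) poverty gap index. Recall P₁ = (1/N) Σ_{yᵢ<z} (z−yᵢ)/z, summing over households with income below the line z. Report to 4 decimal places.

Incomes under z: R6,000, R8,200, R11,800, R13,800 (q = 4 of N = 11).
Gap ratios (z−y)/z: (18709−6000)/18709 = 0.6793; (18709−8200)/18709 = 0.5617; (18709−11800)/18709 = 0.3693; (18709−13800)/18709 = 0.2624.
Σ = 1.872682. Dividing by the full population N = 11 gives P₁ = 0.1702.

0.1702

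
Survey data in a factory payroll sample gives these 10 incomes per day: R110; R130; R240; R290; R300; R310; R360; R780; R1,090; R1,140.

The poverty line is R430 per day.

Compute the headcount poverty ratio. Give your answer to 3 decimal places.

7 of the 10 respondents have income below R430.
H = 7/10 = 0.700.

0.700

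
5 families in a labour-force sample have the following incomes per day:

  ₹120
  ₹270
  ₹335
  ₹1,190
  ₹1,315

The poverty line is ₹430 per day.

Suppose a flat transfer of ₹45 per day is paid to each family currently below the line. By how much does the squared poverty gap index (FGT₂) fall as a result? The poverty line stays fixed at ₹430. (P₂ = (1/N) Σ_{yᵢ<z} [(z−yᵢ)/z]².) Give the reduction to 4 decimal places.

0.0484

Before: below the line — ₹120, ₹270, ₹335; squared poverty gap index (FGT₂) = 0.141401.
After the ₹45 transfer: below the line — ₹165, ₹315, ₹380; squared poverty gap index (FGT₂) = 0.092969.
Reduction = 0.141401 − 0.092969 = 0.0484.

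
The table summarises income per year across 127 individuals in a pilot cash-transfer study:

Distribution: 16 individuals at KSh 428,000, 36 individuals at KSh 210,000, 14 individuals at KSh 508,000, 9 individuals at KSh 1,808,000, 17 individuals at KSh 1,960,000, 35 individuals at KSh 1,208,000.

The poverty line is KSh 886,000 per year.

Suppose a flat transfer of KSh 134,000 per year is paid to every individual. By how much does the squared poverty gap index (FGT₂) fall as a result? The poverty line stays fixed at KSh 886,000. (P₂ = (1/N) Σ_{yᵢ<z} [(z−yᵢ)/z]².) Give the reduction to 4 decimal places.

Before: below the line — 36×KSh 210,000, 16×KSh 428,000, 14×KSh 508,000; squared poverty gap index (FGT₂) = 0.218746.
After the KSh 134,000 transfer: below the line — 36×KSh 344,000, 16×KSh 562,000, 14×KSh 642,000; squared poverty gap index (FGT₂) = 0.131287.
Reduction = 0.218746 − 0.131287 = 0.0875.

0.0875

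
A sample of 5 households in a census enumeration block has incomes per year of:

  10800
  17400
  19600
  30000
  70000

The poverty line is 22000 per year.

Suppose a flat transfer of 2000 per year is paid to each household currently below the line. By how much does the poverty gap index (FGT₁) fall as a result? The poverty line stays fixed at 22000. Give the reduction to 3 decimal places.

0.055

Before: below the line — 10800, 17400, 19600; poverty gap index (FGT₁) = 0.16545.
After the 2000 transfer: below the line — 12800, 19400, 21600; poverty gap index (FGT₁) = 0.11091.
Reduction = 0.16545 − 0.11091 = 0.055.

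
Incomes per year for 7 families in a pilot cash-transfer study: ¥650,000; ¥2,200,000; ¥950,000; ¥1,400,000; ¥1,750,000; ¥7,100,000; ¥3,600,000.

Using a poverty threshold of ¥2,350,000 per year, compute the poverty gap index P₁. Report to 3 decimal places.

0.292

Below z: ¥650,000, ¥950,000, ¥1,400,000, ¥1,750,000, ¥2,200,000 (q = 5 of N = 7).
Normalized shortfalls: (2350000−650000)/2350000 = 0.7234; (2350000−950000)/2350000 = 0.5957; (2350000−1400000)/2350000 = 0.4043; (2350000−1750000)/2350000 = 0.2553; (2350000−2200000)/2350000 = 0.0638.
Sum of shortfalls = 2.042553; P₁ averages over all N: 2.042553 / 7 = 0.292.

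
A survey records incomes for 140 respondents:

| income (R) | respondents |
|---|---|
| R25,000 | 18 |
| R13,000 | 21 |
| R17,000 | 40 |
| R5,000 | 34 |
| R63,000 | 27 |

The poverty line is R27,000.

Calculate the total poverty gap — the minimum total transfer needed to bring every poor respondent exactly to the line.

R1,478,000

Poor units: 34×R5,000, 21×R13,000, 40×R17,000, 18×R25,000 (q = 113 of N = 140).
Individual gaps: 34×(27000−5000) = 748000; 21×(27000−13000) = 294000; 40×(27000−17000) = 400000; 18×(27000−25000) = 36000.
Aggregate gap = R1,478,000.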